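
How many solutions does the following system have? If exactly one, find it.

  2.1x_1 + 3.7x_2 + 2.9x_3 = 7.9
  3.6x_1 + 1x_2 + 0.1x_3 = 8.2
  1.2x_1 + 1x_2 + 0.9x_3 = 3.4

Row-reduce the augmented matrix:
R1 ← R1 / (21/10).
R2 ← R2 − 18/5·R1.
R3 ← R3 − 6/5·R1.
R2 ← R2 / (-187/35).
R1 ← R1 − 37/21·R2.
R3 ← R3 + 39/35·R2.
R3 ← R3 / (22/85).
R1 ← R1 + 23/102·R3.
R2 ← R2 − 31/34·R3.
Reading off the reduced rows gives x_1 = 2, x_2 = 1, x_3 = 0.

x_1 = 2, x_2 = 1, x_3 = 0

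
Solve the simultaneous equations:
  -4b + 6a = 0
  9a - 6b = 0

infinitely many solutions

Row-reduce:
R1 ← R1 / (6).
R2 ← R2 − 9·R1.
Rank is 1 with 2 unknowns, leaving b free.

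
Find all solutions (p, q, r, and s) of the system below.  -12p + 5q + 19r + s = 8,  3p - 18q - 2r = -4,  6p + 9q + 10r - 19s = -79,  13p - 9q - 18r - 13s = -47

p = -2, q = 0, r = -1, s = 3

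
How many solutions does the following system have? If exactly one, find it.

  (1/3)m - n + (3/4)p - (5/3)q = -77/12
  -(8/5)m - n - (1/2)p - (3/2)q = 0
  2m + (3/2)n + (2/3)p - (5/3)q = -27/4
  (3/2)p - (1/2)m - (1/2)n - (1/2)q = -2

m = -5/2, n = 3/2, p = -1, q = 2

Row-reduce the augmented matrix:
R1 ← R1 / (1/3).
R2 ← R2 + 8/5·R1.
R3 ← R3 − 2·R1.
R4 ← R4 + 1/2·R1.
R2 ← R2 / (-29/5).
R1 ← R1 + 3·R2.
R3 ← R3 − 15/2·R2.
R4 ← R4 + 2·R2.
R3 ← R3 / (61/348).
R1 ← R1 − 75/116·R3.
R2 ← R2 + 31/58·R3.
R4 ← R4 − 361/232·R3.
R4 ← R4 / (17251/488).
R1 ← R1 − 3535/244·R4.
R2 ← R2 + 635/61·R4.
R3 ← R3 + 1375/61·R4.
Reading off the reduced rows gives m = -5/2, n = 3/2, p = -1, q = 2.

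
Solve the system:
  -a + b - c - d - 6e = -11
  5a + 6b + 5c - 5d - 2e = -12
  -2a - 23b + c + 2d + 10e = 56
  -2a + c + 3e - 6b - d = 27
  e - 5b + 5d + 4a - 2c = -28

no solution

Row-reduce:
R1 ← R1 / (-1).
R2 ← R2 − 5·R1.
R3 ← R3 + 2·R1.
R4 ← R4 + 2·R1.
R5 ← R5 − 4·R1.
R2 ← R2 / (11).
R1 ← R1 + 1·R2.
R3 ← R3 + 25·R2.
R4 ← R4 + 8·R2.
R5 ← R5 + 1·R2.
R3 ← R3 / (3).
R1 ← R1 − 1·R3.
R4 ← R4 − 3·R3.
R5 ← R5 + 6·R3.
R4 ← R4 / (137/11).
R1 ← R1 − 19/3·R4.
R2 ← R2 + 10/11·R4.
R3 ← R3 + 206/33·R4.
R5 ← R5 + 411/11·R4.
Row 5 reduces to 0 = -3, a contradiction. The system is inconsistent.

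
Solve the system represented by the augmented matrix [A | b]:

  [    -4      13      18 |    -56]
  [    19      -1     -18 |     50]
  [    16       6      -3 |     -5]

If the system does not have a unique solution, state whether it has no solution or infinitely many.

x_1 = -2, x_2 = 2, x_3 = -5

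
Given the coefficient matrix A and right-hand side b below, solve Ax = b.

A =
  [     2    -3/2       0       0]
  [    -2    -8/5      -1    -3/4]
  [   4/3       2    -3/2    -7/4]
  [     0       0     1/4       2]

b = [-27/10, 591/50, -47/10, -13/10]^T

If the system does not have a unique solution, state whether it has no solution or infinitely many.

x_1 = -3, x_2 = -11/5, x_3 = -2, x_4 = -2/5

Row-reduce the augmented matrix:
R1 ← R1 / (2).
R2 ← R2 + 2·R1.
R3 ← R3 − 4/3·R1.
R2 ← R2 / (-31/10).
R1 ← R1 + 3/4·R2.
R3 ← R3 − 3·R2.
R3 ← R3 / (-153/62).
R1 ← R1 − 15/62·R3.
R2 ← R2 − 10/31·R3.
R4 ← R4 − 1/4·R3.
R4 ← R4 / (2141/1224).
R1 ← R1 + 25/408·R4.
R2 ← R2 + 25/306·R4.
R3 ← R3 − 307/306·R4.
Reading off the reduced rows gives x_1 = -3, x_2 = -11/5, x_3 = -2, x_4 = -2/5.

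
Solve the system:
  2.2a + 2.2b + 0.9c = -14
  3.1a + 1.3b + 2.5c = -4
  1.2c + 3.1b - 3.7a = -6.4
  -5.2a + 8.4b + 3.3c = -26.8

a = -2, b = -6, c = 4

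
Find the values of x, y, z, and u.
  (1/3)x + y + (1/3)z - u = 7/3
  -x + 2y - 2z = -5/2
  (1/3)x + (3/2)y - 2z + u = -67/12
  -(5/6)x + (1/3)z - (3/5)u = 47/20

Row-reduce the augmented matrix:
R1 ← R1 / (1/3).
R2 ← R2 + 1·R1.
R3 ← R3 − 1/3·R1.
R4 ← R4 + 5/6·R1.
R2 ← R2 / (5).
R1 ← R1 − 3·R2.
R3 ← R3 − 1/2·R2.
R4 ← R4 − 5/2·R2.
R3 ← R3 / (-67/30).
R1 ← R1 − 8/5·R3.
R2 ← R2 + 1/5·R3.
R4 ← R4 − 5/3·R3.
R4 ← R4 / (39/335).
R1 ← R1 − 30/67·R4.
R2 ← R2 + 54/67·R4.
R3 ← R3 + 69/67·R4.
Reading off the reduced rows gives x = -1/2, y = -1/2, z = 1, u = -8/3.

x = -1/2, y = -1/2, z = 1, u = -8/3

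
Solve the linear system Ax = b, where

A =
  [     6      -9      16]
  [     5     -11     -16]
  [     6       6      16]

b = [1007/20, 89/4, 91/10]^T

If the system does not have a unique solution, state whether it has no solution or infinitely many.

x_1 = 8/5, x_2 = -11/4, x_3 = 1

Row-reduce the augmented matrix:
R1 ← R1 / (6).
R2 ← R2 − 5·R1.
R3 ← R3 − 6·R1.
R2 ← R2 / (-7/2).
R1 ← R1 + 3/2·R2.
R3 ← R3 − 15·R2.
R3 ← R3 / (-880/7).
R1 ← R1 − 320/21·R3.
R2 ← R2 − 176/21·R3.
Reading off the reduced rows gives x_1 = 8/5, x_2 = -11/4, x_3 = 1.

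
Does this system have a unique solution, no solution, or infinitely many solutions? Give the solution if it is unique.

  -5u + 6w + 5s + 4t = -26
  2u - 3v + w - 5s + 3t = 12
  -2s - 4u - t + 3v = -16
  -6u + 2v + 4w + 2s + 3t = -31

infinitely many solutions

Row-reduce:
R1 ← R1 / (-5).
R2 ← R2 − 2·R1.
R3 ← R3 + 4·R1.
R4 ← R4 + 6·R1.
R2 ← R2 / (-3).
R3 ← R3 − 3·R2.
R4 ← R4 − 2·R2.
R3 ← R3 / (-7/5).
R1 ← R1 + 6/5·R3.
R2 ← R2 + 17/15·R3.
R4 ← R4 + 14/15·R3.
R1 ← R1 + 8/7·R4.
R2 ← R2 + 13/7·R4.
R3 ← R3 + 2/7·R4.
Rank is 4 with 5 unknowns, leaving s free.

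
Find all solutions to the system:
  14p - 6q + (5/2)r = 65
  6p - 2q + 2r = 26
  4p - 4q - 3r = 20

no solution

Row-reduce:
R1 ← R1 / (14).
R2 ← R2 − 6·R1.
R3 ← R3 − 4·R1.
R2 ← R2 / (4/7).
R1 ← R1 + 3/7·R2.
R3 ← R3 + 16/7·R2.
Row 3 reduces to 0 = -6, a contradiction. The system is inconsistent.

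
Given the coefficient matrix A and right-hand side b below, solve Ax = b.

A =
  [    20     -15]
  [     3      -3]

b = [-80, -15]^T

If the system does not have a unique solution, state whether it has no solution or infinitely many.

x_1 = -1, x_2 = 4

Row-reduce the augmented matrix:
R1 ← R1 / (20).
R2 ← R2 − 3·R1.
R2 ← R2 / (-3/4).
R1 ← R1 + 3/4·R2.
Reading off the reduced rows gives x_1 = -1, x_2 = 4.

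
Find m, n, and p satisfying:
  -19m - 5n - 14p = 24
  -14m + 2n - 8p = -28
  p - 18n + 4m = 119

Row-reduce the augmented matrix:
R1 ← R1 / (-19).
R2 ← R2 + 14·R1.
R3 ← R3 − 4·R1.
R2 ← R2 / (108/19).
R1 ← R1 − 5/19·R2.
R3 ← R3 + 362/19·R2.
R3 ← R3 / (157/27).
R1 ← R1 − 17/27·R3.
R2 ← R2 − 11/27·R3.
Reading off the reduced rows gives m = 4, n = -6, p = -5.

m = 4, n = -6, p = -5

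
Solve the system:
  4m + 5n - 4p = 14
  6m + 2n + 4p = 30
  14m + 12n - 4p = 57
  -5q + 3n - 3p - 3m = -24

Row-reduce:
R1 ← R1 / (4).
R2 ← R2 − 6·R1.
R3 ← R3 − 14·R1.
R4 ← R4 + 3·R1.
R2 ← R2 / (-11/2).
R1 ← R1 − 5/4·R2.
R3 ← R3 + 11/2·R2.
R4 ← R4 − 27/4·R2.
Swap R3 and R4.
R3 ← R3 / (69/11).
R1 ← R1 − 14/11·R3.
R2 ← R2 + 20/11·R3.
Row 4 reduces to 0 = -1, a contradiction. The system is inconsistent.

no solution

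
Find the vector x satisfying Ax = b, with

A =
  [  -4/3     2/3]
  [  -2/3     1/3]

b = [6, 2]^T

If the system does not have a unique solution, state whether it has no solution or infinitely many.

no solution

Row-reduce:
R1 ← R1 / (-4/3).
R2 ← R2 + 2/3·R1.
Row 2 reduces to 0 = -1, a contradiction. The system is inconsistent.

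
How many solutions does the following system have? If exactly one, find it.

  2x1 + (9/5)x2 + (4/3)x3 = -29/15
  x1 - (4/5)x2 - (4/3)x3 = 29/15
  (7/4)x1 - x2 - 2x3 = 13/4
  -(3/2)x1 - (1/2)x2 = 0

Row-reduce the augmented matrix:
R1 ← R1 / (2).
R2 ← R2 − 1·R1.
R3 ← R3 − 7/4·R1.
R4 ← R4 + 3/2·R1.
R2 ← R2 / (-17/10).
R1 ← R1 − 9/10·R2.
R3 ← R3 + 103/40·R2.
R4 ← R4 − 17/20·R2.
R3 ← R3 / (-7/51).
R1 ← R1 + 20/51·R3.
R2 ← R2 − 20/17·R3.
R4 reduces to 0 = 0, so the extra equation is consistent.
Reading off the reduced rows gives x1 = -1, x2 = 3, x3 = -4.

x1 = -1, x2 = 3, x3 = -4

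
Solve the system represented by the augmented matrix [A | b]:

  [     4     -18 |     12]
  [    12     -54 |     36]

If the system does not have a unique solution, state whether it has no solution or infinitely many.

infinitely many solutions

Row-reduce:
R1 ← R1 / (4).
R2 ← R2 − 12·R1.
Rank is 1 with 2 unknowns, leaving x_2 free.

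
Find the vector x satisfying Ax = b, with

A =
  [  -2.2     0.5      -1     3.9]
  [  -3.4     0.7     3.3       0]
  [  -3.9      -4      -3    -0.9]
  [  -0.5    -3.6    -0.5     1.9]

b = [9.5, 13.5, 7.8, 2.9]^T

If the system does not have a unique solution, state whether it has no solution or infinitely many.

x_1 = -3, x_2 = 0, x_3 = 1, x_4 = 1

Row-reduce the augmented matrix:
R1 ← R1 / (-11/5).
R2 ← R2 + 17/5·R1.
R3 ← R3 + 39/10·R1.
R4 ← R4 + 1/2·R1.
R2 ← R2 / (-4/55).
R1 ← R1 + 5/22·R2.
R3 ← R3 + 215/44·R2.
R4 ← R4 + 817/220·R2.
R3 ← R3 / (-10457/32).
R1 ← R1 + 235/16·R3.
R2 ← R2 + 533/8·R3.
R4 ← R4 + 39631/160·R3.
R4 ← R4 / (4054237/522850).
R1 ← R1 + 8235/10457·R4.
R2 ← R2 − 99567/52285·R4.
R3 ← R3 + 63543/52285·R4.
Reading off the reduced rows gives x_1 = -3, x_2 = 0, x_3 = 1, x_4 = 1.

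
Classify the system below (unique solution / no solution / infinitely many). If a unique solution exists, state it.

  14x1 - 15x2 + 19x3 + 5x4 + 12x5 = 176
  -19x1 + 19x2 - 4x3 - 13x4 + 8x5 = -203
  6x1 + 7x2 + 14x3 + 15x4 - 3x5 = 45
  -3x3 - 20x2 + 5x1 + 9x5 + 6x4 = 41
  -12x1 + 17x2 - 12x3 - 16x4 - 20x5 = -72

x1 = 6, x2 = -4, x3 = 5, x4 = -3, x5 = -4

Row-reduce the augmented matrix:
R1 ← R1 / (14).
R2 ← R2 + 19·R1.
R3 ← R3 − 6·R1.
R4 ← R4 − 5·R1.
R5 ← R5 + 12·R1.
R2 ← R2 / (-19/14).
R1 ← R1 + 15/14·R2.
R3 ← R3 − 94/7·R2.
R4 ← R4 + 205/14·R2.
R5 ← R5 − 29/7·R2.
R3 ← R3 / (4207/19).
R1 ← R1 + 301/19·R3.
R2 ← R2 + 305/19·R3.
R4 ← R4 + 4652/19·R3.
R5 ← R5 − 1345/19·R3.
R4 ← R4 / (10510/601).
R1 ← R1 − 1072/601·R4.
R2 ← R2 − 633/601·R4.
R3 ← R3 + 132/601·R4.
R5 ← R5 + 9097/601·R4.
R5 ← R5 / (-759343/73570).
R1 ← R1 + 60481/36785·R5.
R2 ← R2 + 10799/10510·R5.
R3 ← R3 − 38291/36785·R5.
R4 ← R4 + 2529/73570·R5.
Reading off the reduced rows gives x1 = 6, x2 = -4, x3 = 5, x4 = -3, x5 = -4.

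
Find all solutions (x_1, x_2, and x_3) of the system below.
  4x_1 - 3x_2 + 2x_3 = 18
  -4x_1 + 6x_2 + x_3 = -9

infinitely many solutions

Row-reduce:
R1 ← R1 / (4).
R2 ← R2 + 4·R1.
R2 ← R2 / (3).
R1 ← R1 + 3/4·R2.
Rank is 2 with 3 unknowns, leaving x_3 free.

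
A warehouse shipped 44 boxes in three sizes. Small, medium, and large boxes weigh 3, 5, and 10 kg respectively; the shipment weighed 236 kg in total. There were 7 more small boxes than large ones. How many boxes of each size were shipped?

small boxes: 17, medium boxes: 17, large boxes: 10

Let s = small boxes, m = medium boxes, l = large boxes.
  s + m + l = 44
  10l + 5m + 3s = 236
  s - l = 7
Row-reduce the augmented matrix:
R2 ← R2 − 3·R1.
R3 ← R3 − 1·R1.
R2 ← R2 / (2).
R1 ← R1 − 1·R2.
R3 ← R3 + 1·R2.
R3 ← R3 / (3/2).
R1 ← R1 + 5/2·R3.
R2 ← R2 − 7/2·R3.
Reading off the reduced rows gives s = 17, m = 17, l = 10.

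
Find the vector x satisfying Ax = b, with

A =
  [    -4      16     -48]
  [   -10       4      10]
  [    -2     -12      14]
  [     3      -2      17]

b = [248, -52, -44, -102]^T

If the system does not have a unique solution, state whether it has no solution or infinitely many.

x_1 = -2, x_2 = -3, x_3 = -6

Row-reduce the augmented matrix:
R1 ← R1 / (-4).
R2 ← R2 + 10·R1.
R3 ← R3 + 2·R1.
R4 ← R4 − 3·R1.
R2 ← R2 / (-36).
R1 ← R1 + 4·R2.
R3 ← R3 + 20·R2.
R4 ← R4 − 10·R2.
R3 ← R3 / (-308/9).
R1 ← R1 + 22/9·R3.
R2 ← R2 + 65/18·R3.
R4 ← R4 − 154/9·R3.
R4 reduces to 0 = 0, so the extra equation is consistent.
Reading off the reduced rows gives x_1 = -2, x_2 = -3, x_3 = -6.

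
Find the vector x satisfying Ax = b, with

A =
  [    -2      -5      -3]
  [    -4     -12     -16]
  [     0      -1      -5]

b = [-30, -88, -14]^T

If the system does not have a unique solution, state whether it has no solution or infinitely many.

Row-reduce:
R1 ← R1 / (-2).
R2 ← R2 + 4·R1.
R2 ← R2 / (-2).
R1 ← R1 − 5/2·R2.
R3 ← R3 + 1·R2.
Rank is 2 with 3 unknowns, leaving x_3 free.

infinitely many solutions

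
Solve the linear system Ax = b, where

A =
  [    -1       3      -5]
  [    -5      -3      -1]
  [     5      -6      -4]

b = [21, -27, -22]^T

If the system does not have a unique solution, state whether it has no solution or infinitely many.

Row-reduce the augmented matrix:
R1 ← R1 / (-1).
R2 ← R2 + 5·R1.
R3 ← R3 − 5·R1.
R2 ← R2 / (-18).
R1 ← R1 + 3·R2.
R3 ← R3 − 9·R2.
R3 ← R3 / (-17).
R1 ← R1 − 1·R3.
R2 ← R2 + 4/3·R3.
Reading off the reduced rows gives x_1 = 2, x_2 = 6, x_3 = -1.

x_1 = 2, x_2 = 6, x_3 = -1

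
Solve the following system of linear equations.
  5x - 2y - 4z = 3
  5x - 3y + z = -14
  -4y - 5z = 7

Row-reduce the augmented matrix:
R1 ← R1 / (5).
R2 ← R2 − 5·R1.
R2 ← R2 / (-1).
R1 ← R1 + 2/5·R2.
R3 ← R3 + 4·R2.
R3 ← R3 / (-25).
R1 ← R1 + 14/5·R3.
R2 ← R2 + 5·R3.
Reading off the reduced rows gives x = -1, y = 2, z = -3.

x = -1, y = 2, z = -3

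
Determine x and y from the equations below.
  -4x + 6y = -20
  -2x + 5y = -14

Row-reduce the augmented matrix:
R1 ← R1 / (-4).
R2 ← R2 + 2·R1.
R2 ← R2 / (2).
R1 ← R1 + 3/2·R2.
Reading off the reduced rows gives x = 2, y = -2.

x = 2, y = -2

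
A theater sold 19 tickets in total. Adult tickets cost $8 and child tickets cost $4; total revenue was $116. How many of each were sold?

Let a = adult tickets, c = child tickets.
  c + a = 19
  4c + 8a = 116
From equation 1: a = 19 − c.
Substitute into equation 2 and solve: c = 9.
Then a = 10.

adult tickets: 10, child tickets: 9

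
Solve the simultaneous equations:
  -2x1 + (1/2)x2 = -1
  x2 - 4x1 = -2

infinitely many solutions

Row-reduce:
R1 ← R1 / (-2).
R2 ← R2 + 4·R1.
Rank is 1 with 2 unknowns, leaving x2 free.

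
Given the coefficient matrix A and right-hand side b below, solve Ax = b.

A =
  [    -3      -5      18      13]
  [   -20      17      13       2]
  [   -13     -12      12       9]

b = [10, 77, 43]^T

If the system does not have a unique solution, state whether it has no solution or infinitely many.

Row-reduce:
R1 ← R1 / (-3).
R2 ← R2 + 20·R1.
R3 ← R3 + 13·R1.
R2 ← R2 / (151/3).
R1 ← R1 − 5/3·R2.
R3 ← R3 − 29/3·R2.
R3 ← R3 / (-6863/151).
R1 ← R1 + 371/151·R3.
R2 ← R2 + 321/151·R3.
Rank is 3 with 4 unknowns, leaving x_4 free.

infinitely many solutions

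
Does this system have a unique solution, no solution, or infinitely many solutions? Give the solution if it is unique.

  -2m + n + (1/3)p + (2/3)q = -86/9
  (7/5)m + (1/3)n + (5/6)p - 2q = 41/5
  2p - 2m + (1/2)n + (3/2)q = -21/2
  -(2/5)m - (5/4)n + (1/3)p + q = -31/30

m = 3, n = -2, p = 0, q = -7/3

Row-reduce the augmented matrix:
R1 ← R1 / (-2).
R2 ← R2 − 7/5·R1.
R3 ← R3 + 2·R1.
R4 ← R4 + 2/5·R1.
R2 ← R2 / (31/30).
R1 ← R1 + 1/2·R2.
R3 ← R3 + 1/2·R2.
R4 ← R4 + 29/20·R2.
R3 ← R3 / (203/93).
R1 ← R1 − 65/186·R3.
R2 ← R2 − 32/31·R3.
R4 ← R4 − 164/93·R3.
R4 ← R4 / (-1655/1218).
R1 ← R1 + 885/812·R4.
R2 ← R2 + 310/203·R4.
R3 ← R3 − 17/406·R4.
Reading off the reduced rows gives m = 3, n = -2, p = 0, q = -7/3.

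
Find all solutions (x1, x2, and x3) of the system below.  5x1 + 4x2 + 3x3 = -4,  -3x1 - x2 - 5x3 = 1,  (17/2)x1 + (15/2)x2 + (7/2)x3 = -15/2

infinitely many solutions

Row-reduce:
R1 ← R1 / (5).
R2 ← R2 + 3·R1.
R3 ← R3 − 17/2·R1.
R2 ← R2 / (7/5).
R1 ← R1 − 4/5·R2.
R3 ← R3 − 7/10·R2.
Rank is 2 with 3 unknowns, leaving x3 free.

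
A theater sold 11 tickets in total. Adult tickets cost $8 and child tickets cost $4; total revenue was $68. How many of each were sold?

Let a = adult tickets, c = child tickets.
  c + a = 11
  8a + 4c = 68
From equation 1: a = 11 − c.
Substitute into equation 2 and solve: c = 5.
Then a = 6.

adult tickets: 6, child tickets: 5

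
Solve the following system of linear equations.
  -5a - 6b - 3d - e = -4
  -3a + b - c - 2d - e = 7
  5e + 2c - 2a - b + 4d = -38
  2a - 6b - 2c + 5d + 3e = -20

infinitely many solutions

Row-reduce:
R1 ← R1 / (-5).
R2 ← R2 + 3·R1.
R3 ← R3 + 2·R1.
R4 ← R4 − 2·R1.
R2 ← R2 / (23/5).
R1 ← R1 − 6/5·R2.
R3 ← R3 − 7/5·R2.
R4 ← R4 + 42/5·R2.
R3 ← R3 / (53/23).
R1 ← R1 − 6/23·R3.
R2 ← R2 + 5/23·R3.
R4 ← R4 + 88/23·R3.
R4 ← R4 / (645/53).
R1 ← R1 − 3/53·R4.
R2 ← R2 − 24/53·R4.
R3 ← R3 − 121/53·R4.
Rank is 4 with 5 unknowns, leaving e free.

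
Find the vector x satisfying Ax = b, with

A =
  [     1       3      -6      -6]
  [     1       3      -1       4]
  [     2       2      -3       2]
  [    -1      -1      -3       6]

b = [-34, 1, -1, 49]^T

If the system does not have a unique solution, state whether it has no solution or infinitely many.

x_1 = -4, x_2 = -6, x_3 = -3, x_4 = 5

Row-reduce the augmented matrix:
R2 ← R2 − 1·R1.
R3 ← R3 − 2·R1.
R4 ← R4 + 1·R1.
Swap R2 and R3.
R2 ← R2 / (-4).
R1 ← R1 − 3·R2.
R4 ← R4 − 2·R2.
R3 ← R3 / (5).
R1 ← R1 − 3/4·R3.
R2 ← R2 + 9/4·R3.
R4 ← R4 + 9/2·R3.
R4 ← R4 / (16).
R1 ← R1 − 3·R4.
R2 ← R2 − 1·R4.
R3 ← R3 − 2·R4.
Reading off the reduced rows gives x_1 = -4, x_2 = -6, x_3 = -3, x_4 = 5.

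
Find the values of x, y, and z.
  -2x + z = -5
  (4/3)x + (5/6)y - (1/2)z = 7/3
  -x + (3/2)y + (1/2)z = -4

x = 2, y = -1, z = -1

Row-reduce the augmented matrix:
R1 ← R1 / (-2).
R2 ← R2 − 4/3·R1.
R3 ← R3 + 1·R1.
R2 ← R2 / (5/6).
R3 ← R3 − 3/2·R2.
R3 ← R3 / (-3/10).
R1 ← R1 + 1/2·R3.
R2 ← R2 − 1/5·R3.
Reading off the reduced rows gives x = 2, y = -1, z = -1.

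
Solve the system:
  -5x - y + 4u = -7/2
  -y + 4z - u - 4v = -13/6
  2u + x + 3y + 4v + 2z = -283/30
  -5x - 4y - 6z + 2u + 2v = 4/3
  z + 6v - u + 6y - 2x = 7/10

Row-reduce the augmented matrix:
R1 ← R1 / (-5).
R3 ← R3 − 1·R1.
R4 ← R4 + 5·R1.
R5 ← R5 + 2·R1.
R2 ← R2 / (-1).
R1 ← R1 − 1/5·R2.
R3 ← R3 − 14/5·R2.
R4 ← R4 + 3·R2.
R5 ← R5 − 32/5·R2.
R3 ← R3 / (66/5).
R1 ← R1 − 4/5·R3.
R2 ← R2 + 4·R3.
R4 ← R4 + 18·R3.
R5 ← R5 − 133/5·R3.
R1 ← R1 + 1·R4.
R2 ← R2 − 1·R4.
R5 ← R5 + 9·R4.
R5 ← R5 / (358/11).
R1 ← R1 − 42/11·R5.
R2 ← R2 + 26/11·R5.
R3 ← R3 + 6/11·R5.
R4 ← R4 − 46/11·R5.
Reading off the reduced rows gives x = -3/5, y = 5/2, z = -5/2, u = -1, v = -7/3.

x = -3/5, y = 5/2, z = -5/2, u = -1, v = -7/3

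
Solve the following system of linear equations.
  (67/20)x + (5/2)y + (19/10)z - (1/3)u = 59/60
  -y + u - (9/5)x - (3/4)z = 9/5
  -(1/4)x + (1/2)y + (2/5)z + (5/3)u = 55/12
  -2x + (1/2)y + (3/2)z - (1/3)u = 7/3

infinitely many solutions

Row-reduce:
R1 ← R1 / (67/20).
R2 ← R2 + 9/5·R1.
R3 ← R3 + 1/4·R1.
R4 ← R4 + 2·R1.
R2 ← R2 / (23/67).
R1 ← R1 − 50/67·R2.
R3 ← R3 − 46/67·R2.
R4 ← R4 − 267/134·R2.
Swap R3 and R4.
R3 ← R3 / (977/920).
R1 ← R1 + 1/46·R3.
R2 ← R2 − 363/460·R3.
Rank is 3 with 4 unknowns, leaving u free.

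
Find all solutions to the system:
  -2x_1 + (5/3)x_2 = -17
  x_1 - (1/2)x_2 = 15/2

x_1 = 6, x_2 = -3

From equation 2: x_1 = 15/2 + 1/2·x_2.
Substitute into equation 1 and solve: x_2 = -3.
Then x_1 = 6.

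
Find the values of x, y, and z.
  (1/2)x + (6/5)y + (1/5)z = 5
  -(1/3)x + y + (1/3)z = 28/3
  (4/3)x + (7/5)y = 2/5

Row-reduce the augmented matrix:
R1 ← R1 / (1/2).
R2 ← R2 + 1/3·R1.
R3 ← R3 − 4/3·R1.
R2 ← R2 / (9/5).
R1 ← R1 − 12/5·R2.
R3 ← R3 + 9/5·R2.
R3 ← R3 / (-1/15).
R1 ← R1 + 2/9·R3.
R2 ← R2 − 7/27·R3.
Reading off the reduced rows gives x = -6, y = 6, z = 4.

x = -6, y = 6, z = 4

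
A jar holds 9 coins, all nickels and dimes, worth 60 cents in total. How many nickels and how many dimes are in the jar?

nickels: 6, dimes: 3

Let n = nickels, d = dimes.
  n + d = 9
  5n + 10d = 60
From equation 1: n = 9 − d.
Substitute into equation 2 and solve: d = 3.
Then n = 6.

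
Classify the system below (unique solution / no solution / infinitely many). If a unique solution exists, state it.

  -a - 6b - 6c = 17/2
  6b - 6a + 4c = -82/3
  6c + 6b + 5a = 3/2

a = 5/2, b = -5/2, c = 2/3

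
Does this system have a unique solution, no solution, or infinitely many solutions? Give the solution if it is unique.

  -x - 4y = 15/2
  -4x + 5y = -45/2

x = 5/2, y = -5/2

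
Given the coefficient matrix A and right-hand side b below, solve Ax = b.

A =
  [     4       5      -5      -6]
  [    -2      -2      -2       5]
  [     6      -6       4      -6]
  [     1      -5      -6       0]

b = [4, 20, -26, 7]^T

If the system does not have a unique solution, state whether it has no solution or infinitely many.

x_1 = 5, x_2 = 2, x_3 = -2, x_4 = 6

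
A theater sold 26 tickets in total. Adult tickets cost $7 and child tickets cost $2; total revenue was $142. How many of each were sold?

adult tickets: 18, child tickets: 8

Let a = adult tickets, c = child tickets.
  a + c = 26
  7a + 2c = 142
From equation 1: a = 26 − c.
Substitute into equation 2 and solve: c = 8.
Then a = 18.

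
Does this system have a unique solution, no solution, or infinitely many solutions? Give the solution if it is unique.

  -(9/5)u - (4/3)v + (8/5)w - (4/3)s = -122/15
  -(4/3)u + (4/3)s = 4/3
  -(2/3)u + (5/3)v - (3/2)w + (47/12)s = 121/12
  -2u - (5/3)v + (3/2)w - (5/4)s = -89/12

Row-reduce:
R1 ← R1 / (-9/5).
R2 ← R2 + 4/3·R1.
R3 ← R3 + 2/3·R1.
R4 ← R4 + 2·R1.
R2 ← R2 / (80/81).
R1 ← R1 − 20/27·R2.
R3 ← R3 − 175/81·R2.
R4 ← R4 + 5/27·R2.
R3 ← R3 / (1/2).
R2 ← R2 + 6/5·R3.
R4 ← R4 + 1/2·R3.
Rank is 3 with 4 unknowns, leaving s free.

infinitely many solutions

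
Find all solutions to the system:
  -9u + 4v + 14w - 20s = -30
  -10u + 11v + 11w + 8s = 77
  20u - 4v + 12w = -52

infinitely many solutions

Row-reduce:
R1 ← R1 / (-9).
R2 ← R2 + 10·R1.
R3 ← R3 − 20·R1.
R2 ← R2 / (59/9).
R1 ← R1 + 4/9·R2.
R3 ← R3 − 44/9·R2.
R3 ← R3 / (2744/59).
R1 ← R1 + 110/59·R3.
R2 ← R2 + 41/59·R3.
Rank is 3 with 4 unknowns, leaving s free.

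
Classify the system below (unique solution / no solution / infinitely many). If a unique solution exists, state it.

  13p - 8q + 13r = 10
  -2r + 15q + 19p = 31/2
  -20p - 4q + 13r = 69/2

Row-reduce the augmented matrix:
R1 ← R1 / (13).
R2 ← R2 − 19·R1.
R3 ← R3 + 20·R1.
R2 ← R2 / (347/13).
R1 ← R1 + 8/13·R2.
R3 ← R3 + 212/13·R2.
R3 ← R3 / (6999/347).
R1 ← R1 − 179/347·R3.
R2 ← R2 + 273/347·R3.
Reading off the reduced rows gives p = -1/2, q = 2, r = 5/2.

p = -1/2, q = 2, r = 5/2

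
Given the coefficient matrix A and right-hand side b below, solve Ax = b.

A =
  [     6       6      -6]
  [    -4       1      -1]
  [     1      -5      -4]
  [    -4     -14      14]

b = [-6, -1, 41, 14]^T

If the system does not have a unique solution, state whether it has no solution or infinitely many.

Row-reduce the augmented matrix:
R1 ← R1 / (6).
R2 ← R2 + 4·R1.
R3 ← R3 − 1·R1.
R4 ← R4 + 4·R1.
R2 ← R2 / (5).
R1 ← R1 − 1·R2.
R3 ← R3 + 6·R2.
R4 ← R4 + 10·R2.
R3 ← R3 / (-9).
R2 ← R2 + 1·R3.
R4 reduces to 0 = 0, so the extra equation is consistent.
Reading off the reduced rows gives x_1 = 0, x_2 = -5, x_3 = -4.

x_1 = 0, x_2 = -5, x_3 = -4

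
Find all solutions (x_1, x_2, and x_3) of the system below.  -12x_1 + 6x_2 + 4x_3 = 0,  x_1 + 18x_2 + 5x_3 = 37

infinitely many solutions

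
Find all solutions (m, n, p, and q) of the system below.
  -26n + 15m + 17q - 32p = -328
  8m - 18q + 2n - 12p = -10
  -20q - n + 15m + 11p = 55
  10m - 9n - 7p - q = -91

Row-reduce:
R1 ← R1 / (15).
R2 ← R2 − 8·R1.
R3 ← R3 − 15·R1.
R4 ← R4 − 10·R1.
R2 ← R2 / (238/15).
R1 ← R1 + 26/15·R2.
R3 ← R3 − 25·R2.
R4 ← R4 − 25/3·R2.
R3 ← R3 / (4167/119).
R1 ← R1 + 188/119·R3.
R2 ← R2 − 38/119·R3.
R4 ← R4 − 1389/119·R3.
Rank is 3 with 4 unknowns, leaving q free.

infinitely many solutions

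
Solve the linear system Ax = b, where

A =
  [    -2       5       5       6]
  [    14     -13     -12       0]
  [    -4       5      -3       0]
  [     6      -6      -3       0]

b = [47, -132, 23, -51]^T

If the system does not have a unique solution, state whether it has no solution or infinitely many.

no solution

Row-reduce:
R1 ← R1 / (-2).
R2 ← R2 − 14·R1.
R3 ← R3 + 4·R1.
R4 ← R4 − 6·R1.
R2 ← R2 / (22).
R1 ← R1 + 5/2·R2.
R3 ← R3 + 5·R2.
R4 ← R4 − 9·R2.
R3 ← R3 / (-171/22).
R1 ← R1 − 5/44·R3.
R2 ← R2 − 23/22·R3.
R4 ← R4 − 57/22·R3.
Row 4 reduces to 0 = 2/3, a contradiction. The system is inconsistent.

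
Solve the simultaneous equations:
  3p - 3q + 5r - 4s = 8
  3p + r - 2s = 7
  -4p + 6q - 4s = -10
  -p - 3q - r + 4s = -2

infinitely many solutions

Row-reduce:
R1 ← R1 / (3).
R2 ← R2 − 3·R1.
R3 ← R3 + 4·R1.
R4 ← R4 + 1·R1.
R2 ← R2 / (3).
R1 ← R1 + 1·R2.
R3 ← R3 − 2·R2.
R4 ← R4 + 4·R2.
R3 ← R3 / (28/3).
R1 ← R1 − 1/3·R3.
R2 ← R2 + 4/3·R3.
R4 ← R4 + 14/3·R3.
Rank is 3 with 4 unknowns, leaving s free.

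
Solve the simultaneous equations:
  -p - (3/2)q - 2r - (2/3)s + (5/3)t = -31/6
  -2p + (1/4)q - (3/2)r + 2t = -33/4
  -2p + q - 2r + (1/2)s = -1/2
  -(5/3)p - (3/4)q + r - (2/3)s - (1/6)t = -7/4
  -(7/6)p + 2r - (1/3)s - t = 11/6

no solution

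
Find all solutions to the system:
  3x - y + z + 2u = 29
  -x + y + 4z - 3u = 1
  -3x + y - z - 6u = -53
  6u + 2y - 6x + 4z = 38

x = 3, y = -2, z = 6, u = 6

Row-reduce the augmented matrix:
R1 ← R1 / (3).
R2 ← R2 + 1·R1.
R3 ← R3 + 3·R1.
R4 ← R4 + 6·R1.
R2 ← R2 / (2/3).
R1 ← R1 + 1/3·R2.
Swap R3 and R4.
R3 ← R3 / (6).
R1 ← R1 − 5/2·R3.
R2 ← R2 − 13/2·R3.
R4 ← R4 / (-4).
R1 ← R1 + 14/3·R4.
R2 ← R2 + 43/3·R4.
R3 ← R3 − 5/3·R4.
Reading off the reduced rows gives x = 3, y = -2, z = 6, u = 6.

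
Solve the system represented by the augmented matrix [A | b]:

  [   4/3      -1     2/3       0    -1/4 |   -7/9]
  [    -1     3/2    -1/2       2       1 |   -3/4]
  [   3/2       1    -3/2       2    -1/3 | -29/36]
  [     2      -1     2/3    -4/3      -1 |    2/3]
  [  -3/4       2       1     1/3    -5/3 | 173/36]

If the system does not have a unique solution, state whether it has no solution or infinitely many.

x_1 = -1/3, x_2 = 1, x_3 = 1/2, x_4 = -1/2, x_5 = -4/3

Row-reduce the augmented matrix:
R1 ← R1 / (4/3).
R2 ← R2 + 1·R1.
R3 ← R3 − 3/2·R1.
R4 ← R4 − 2·R1.
R5 ← R5 + 3/4·R1.
R2 ← R2 / (3/4).
R1 ← R1 + 3/4·R2.
R3 ← R3 − 17/8·R2.
R4 ← R4 − 1/2·R2.
R5 ← R5 − 23/16·R2.
R3 ← R3 / (-9/4).
R1 ← R1 − 1/2·R3.
R4 ← R4 + 1/3·R3.
R5 ← R5 − 11/8·R3.
R4 ← R4 / (-172/81).
R1 ← R1 − 32/27·R4.
R2 ← R2 − 8/3·R4.
R3 ← R3 − 44/27·R4.
R5 ← R5 + 155/27·R4.
R5 ← R5 / (-2675/1032).
R1 ← R1 + 61/172·R5.
R2 ← R2 − 29/516·R5.
R3 ← R3 − 18/43·R5.
R4 ← R4 − 265/688·R5.
Reading off the reduced rows gives x_1 = -1/3, x_2 = 1, x_3 = 1/2, x_4 = -1/2, x_5 = -4/3.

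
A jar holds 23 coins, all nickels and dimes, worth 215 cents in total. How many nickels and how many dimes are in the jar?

nickels: 3, dimes: 20

Let n = nickels, d = dimes.
  d + n = 23
  5n + 10d = 215
From equation 1: n = 23 − d.
Substitute into equation 2 and solve: d = 20.
Then n = 3.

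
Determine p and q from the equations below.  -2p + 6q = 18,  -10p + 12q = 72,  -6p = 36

p = -6, q = 1

Row-reduce the augmented matrix:
R1 ← R1 / (-2).
R2 ← R2 + 10·R1.
R3 ← R3 + 6·R1.
R2 ← R2 / (-18).
R1 ← R1 + 3·R2.
R3 ← R3 + 18·R2.
R3 reduces to 0 = 0, so the extra equation is consistent.
Reading off the reduced rows gives p = -6, q = 1.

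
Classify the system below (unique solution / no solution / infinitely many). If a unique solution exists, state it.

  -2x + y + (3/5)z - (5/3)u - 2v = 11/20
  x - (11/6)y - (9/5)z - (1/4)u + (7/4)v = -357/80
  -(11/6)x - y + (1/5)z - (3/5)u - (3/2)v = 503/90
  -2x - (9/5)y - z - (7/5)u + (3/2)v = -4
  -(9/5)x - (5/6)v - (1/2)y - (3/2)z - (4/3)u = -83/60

x = -2/3, y = -2, z = 4/3, u = 11/4, v = -5/2

Row-reduce the augmented matrix:
R1 ← R1 / (-2).
R2 ← R2 − 1·R1.
R3 ← R3 + 11/6·R1.
R4 ← R4 + 2·R1.
R5 ← R5 + 9/5·R1.
R2 ← R2 / (-4/3).
R1 ← R1 + 1/2·R2.
R3 ← R3 + 23/12·R2.
R4 ← R4 + 14/5·R2.
R5 ← R5 + 7/5·R2.
R3 ← R3 / (289/160).
R1 ← R1 − 21/80·R3.
R2 ← R2 − 9/8·R3.
R4 ← R4 − 31/20·R3.
R5 ← R5 + 93/200·R3.
R4 ← R4 / (313/765).
R1 ← R1 − 224/255·R4.
R2 ← R2 + 25/34·R4.
R3 ← R3 − 421/306·R4.
R5 ← R5 − 4957/2550·R4.
R5 ← R5 / (-19466963/1596300).
R1 ← R1 + 124461/26605·R5.
R2 ← R2 − 95979/21284·R5.
R3 ← R3 + 192291/21284·R5.
R4 ← R4 − 66693/10642·R5.
Reading off the reduced rows gives x = -2/3, y = -2, z = 4/3, u = 11/4, v = -5/2.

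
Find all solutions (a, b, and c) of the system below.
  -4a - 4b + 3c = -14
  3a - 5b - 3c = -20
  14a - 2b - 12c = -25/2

Row-reduce:
R1 ← R1 / (-4).
R2 ← R2 − 3·R1.
R3 ← R3 − 14·R1.
R2 ← R2 / (-8).
R1 ← R1 − 1·R2.
R3 ← R3 + 16·R2.
Row 3 reduces to 0 = -1/2, a contradiction. The system is inconsistent.

no solution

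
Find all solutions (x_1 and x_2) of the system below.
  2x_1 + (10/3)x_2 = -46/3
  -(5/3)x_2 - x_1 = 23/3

infinitely many solutions

Row-reduce:
R1 ← R1 / (2).
R2 ← R2 + 1·R1.
Rank is 1 with 2 unknowns, leaving x_2 free.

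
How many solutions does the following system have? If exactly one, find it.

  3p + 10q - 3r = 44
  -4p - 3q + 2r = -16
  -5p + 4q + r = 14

Row-reduce:
R1 ← R1 / (3).
R2 ← R2 + 4·R1.
R3 ← R3 + 5·R1.
R2 ← R2 / (31/3).
R1 ← R1 − 10/3·R2.
R3 ← R3 − 62/3·R2.
Row 3 reduces to 0 = 2, a contradiction. The system is inconsistent.

no solution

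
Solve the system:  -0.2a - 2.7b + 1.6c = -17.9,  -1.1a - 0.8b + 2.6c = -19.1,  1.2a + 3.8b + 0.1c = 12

Row-reduce the augmented matrix:
R1 ← R1 / (-1/5).
R2 ← R2 + 11/10·R1.
R3 ← R3 − 6/5·R1.
R2 ← R2 / (281/20).
R1 ← R1 − 27/2·R2.
R3 ← R3 + 62/5·R2.
R3 ← R3 / (11881/2810).
R1 ← R1 + 574/281·R3.
R2 ← R2 + 124/281·R3.
Reading off the reduced rows gives a = 1, b = 3, c = -6.

a = 1, b = 3, c = -6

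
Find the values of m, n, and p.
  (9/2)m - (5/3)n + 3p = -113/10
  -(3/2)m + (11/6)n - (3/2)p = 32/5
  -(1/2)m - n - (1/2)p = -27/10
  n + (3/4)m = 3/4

m = -3, n = 3, p = 12/5

Row-reduce the augmented matrix:
R1 ← R1 / (9/2).
R2 ← R2 + 3/2·R1.
R3 ← R3 + 1/2·R1.
R4 ← R4 − 3/4·R1.
R2 ← R2 / (23/18).
R1 ← R1 + 10/27·R2.
R3 ← R3 + 32/27·R2.
R4 ← R4 − 23/18·R2.
R3 ← R3 / (-29/46).
R1 ← R1 − 12/23·R3.
R2 ← R2 + 9/23·R3.
R4 reduces to 0 = 0, so the extra equation is consistent.
Reading off the reduced rows gives m = -3, n = 3, p = 12/5.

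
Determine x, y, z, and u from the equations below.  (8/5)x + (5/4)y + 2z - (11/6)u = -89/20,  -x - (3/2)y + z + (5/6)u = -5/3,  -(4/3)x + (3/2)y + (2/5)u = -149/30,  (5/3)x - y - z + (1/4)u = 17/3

Row-reduce the augmented matrix:
R1 ← R1 / (8/5).
R2 ← R2 + 1·R1.
R3 ← R3 + 4/3·R1.
R4 ← R4 − 5/3·R1.
R2 ← R2 / (-23/32).
R1 ← R1 − 25/32·R2.
R3 ← R3 − 61/24·R2.
R4 ← R4 + 221/96·R2.
R3 ← R3 / (664/69).
R1 ← R1 − 85/23·R3.
R2 ← R2 + 72/23·R3.
R4 ← R4 + 710/69·R3.
R4 ← R4 / (385/498).
R1 ← R1 + 417/664·R4.
R2 ← R2 + 121/415·R4.
R3 ← R3 + 2311/9960·R4.
Reading off the reduced rows gives x = 1/2, y = -7/3, z = -3, u = -2.

x = 1/2, y = -7/3, z = -3, u = -2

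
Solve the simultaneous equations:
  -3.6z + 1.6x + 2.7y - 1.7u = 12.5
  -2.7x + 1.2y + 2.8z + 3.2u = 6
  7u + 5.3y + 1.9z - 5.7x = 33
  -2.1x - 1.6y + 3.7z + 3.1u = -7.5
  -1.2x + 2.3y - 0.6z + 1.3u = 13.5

x = -4, y = 3, z = -3, u = 0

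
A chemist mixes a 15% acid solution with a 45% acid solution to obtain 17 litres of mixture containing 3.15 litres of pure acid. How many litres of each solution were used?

litres of solution A: 15, litres of solution B: 2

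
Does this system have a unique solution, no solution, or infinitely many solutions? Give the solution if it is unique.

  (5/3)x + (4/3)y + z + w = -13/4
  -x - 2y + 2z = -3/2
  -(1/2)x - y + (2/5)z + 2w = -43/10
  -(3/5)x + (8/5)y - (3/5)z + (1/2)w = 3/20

Row-reduce the augmented matrix:
R1 ← R1 / (5/3).
R2 ← R2 + 1·R1.
R3 ← R3 + 1/2·R1.
R4 ← R4 + 3/5·R1.
R2 ← R2 / (-6/5).
R1 ← R1 − 4/5·R2.
R3 ← R3 + 3/5·R2.
R4 ← R4 − 52/25·R2.
R3 ← R3 / (-3/5).
R1 ← R1 − 7/3·R3.
R2 ← R2 + 13/6·R3.
R4 ← R4 − 64/15·R3.
R4 ← R4 / (1451/90).
R1 ← R1 − 79/9·R4.
R2 ← R2 + 139/18·R4.
R3 ← R3 + 10/3·R4.
Reading off the reduced rows gives x = -1/2, y = 1/4, z = -3/4, w = -2.

x = -1/2, y = 1/4, z = -3/4, w = -2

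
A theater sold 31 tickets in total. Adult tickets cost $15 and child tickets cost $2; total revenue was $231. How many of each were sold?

adult tickets: 13, child tickets: 18

Let a = adult tickets, c = child tickets.
  a + c = 31
  15a + 2c = 231
Row-reduce the augmented matrix:
R2 ← R2 − 15·R1.
R2 ← R2 / (-13).
R1 ← R1 − 1·R2.
Reading off the reduced rows gives a = 13, c = 18.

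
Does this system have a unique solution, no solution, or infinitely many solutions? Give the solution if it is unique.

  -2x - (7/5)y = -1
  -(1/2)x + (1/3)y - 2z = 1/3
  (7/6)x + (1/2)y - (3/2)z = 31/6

x = 4, y = -5, z = -2

Row-reduce the augmented matrix:
R1 ← R1 / (-2).
R2 ← R2 + 1/2·R1.
R3 ← R3 − 7/6·R1.
R2 ← R2 / (41/60).
R1 ← R1 − 7/10·R2.
R3 ← R3 + 19/60·R2.
R3 ← R3 / (-199/82).
R1 ← R1 − 84/41·R3.
R2 ← R2 + 120/41·R3.
Reading off the reduced rows gives x = 4, y = -5, z = -2.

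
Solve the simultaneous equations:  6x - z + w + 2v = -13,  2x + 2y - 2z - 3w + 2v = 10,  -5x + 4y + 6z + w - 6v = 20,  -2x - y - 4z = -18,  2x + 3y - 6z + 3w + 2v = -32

Row-reduce the augmented matrix:
R1 ← R1 / (6).
R2 ← R2 − 2·R1.
R3 ← R3 + 5·R1.
R4 ← R4 + 2·R1.
R5 ← R5 − 2·R1.
R2 ← R2 / (2).
R3 ← R3 − 4·R2.
R4 ← R4 + 1·R2.
R5 ← R5 − 3·R2.
R3 ← R3 / (17/2).
R1 ← R1 + 1/6·R3.
R2 ← R2 + 5/6·R3.
R4 ← R4 + 31/6·R3.
R5 ← R5 + 19/6·R3.
R4 ← R4 / (23/6).
R1 ← R1 − 1/3·R4.
R2 ← R2 + 5/6·R4.
R3 ← R3 − 1·R4.
R5 ← R5 − 65/6·R4.
R5 ← R5 / (1948/391).
R1 ← R1 − 176/391·R5.
R2 ← R2 + 256/391·R5.
R3 ← R3 + 24/391·R5.
R4 ← R4 + 298/391·R5.
Reading off the reduced rows gives x = -2, y = 2, z = 5, w = -4, v = 4.

x = -2, y = 2, z = 5, w = -4, v = 4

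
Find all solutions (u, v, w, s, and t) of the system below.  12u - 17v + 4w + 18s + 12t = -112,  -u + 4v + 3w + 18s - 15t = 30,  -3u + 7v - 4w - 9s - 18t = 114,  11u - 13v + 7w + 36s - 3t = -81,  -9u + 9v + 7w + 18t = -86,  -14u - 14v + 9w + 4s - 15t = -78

no solution

Row-reduce:
R1 ← R1 / (12).
R2 ← R2 + 1·R1.
R3 ← R3 + 3·R1.
R4 ← R4 − 11·R1.
R5 ← R5 + 9·R1.
R6 ← R6 + 14·R1.
R2 ← R2 / (31/12).
R1 ← R1 + 17/12·R2.
R3 ← R3 − 11/4·R2.
R4 ← R4 − 31/12·R2.
R5 ← R5 + 15/4·R2.
R6 ← R6 + 203/6·R2.
R3 ← R3 / (-203/31).
R1 ← R1 − 67/31·R3.
R2 ← R2 − 40/31·R3.
R5 ← R5 − 460/31·R3.
R6 ← R6 − 1777/31·R3.
Swap R4 and R5.
R4 ← R4 / (-108/7).
R1 ← R1 − 27/7·R4.
R2 ← R2 − 18/7·R4.
R3 ← R3 − 27/7·R4.
R6 ← R6 − 415/7·R4.
Swap R5 and R6.
R5 ← R5 / (-167443/1044).
R1 ← R1 + 591/116·R5.
R2 ← R2 + 253/58·R5.
R3 ← R3 − 189/116·R5.
R4 ← R4 + 437/1044·R5.
Row 6 reduces to 0 = 1, a contradiction. The system is inconsistent.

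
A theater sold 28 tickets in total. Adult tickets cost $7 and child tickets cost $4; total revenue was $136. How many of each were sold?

Let a = adult tickets, c = child tickets.
  a + c = 28
  4c + 7a = 136
Row-reduce the augmented matrix:
R2 ← R2 − 7·R1.
R2 ← R2 / (-3).
R1 ← R1 − 1·R2.
Reading off the reduced rows gives a = 8, c = 20.

adult tickets: 8, child tickets: 20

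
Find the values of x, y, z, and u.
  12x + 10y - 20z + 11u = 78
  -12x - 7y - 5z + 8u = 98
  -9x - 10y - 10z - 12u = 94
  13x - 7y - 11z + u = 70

Row-reduce the augmented matrix:
R1 ← R1 / (12).
R2 ← R2 + 12·R1.
R3 ← R3 + 9·R1.
R4 ← R4 − 13·R1.
R2 ← R2 / (3).
R1 ← R1 − 5/6·R2.
R3 ← R3 + 5/2·R2.
R4 ← R4 + 107/6·R2.
R3 ← R3 / (-275/6).
R1 ← R1 − 95/18·R3.
R2 ← R2 + 25/3·R3.
R4 ← R4 + 2483/18·R3.
R4 ← R4 / (10834/165).
R1 ← R1 + 98/33·R4.
R2 ← R2 − 91/22·R4.
R3 ← R3 + 29/110·R4.
Reading off the reduced rows gives x = -2, y = -4, z = -6, u = 2.

x = -2, y = -4, z = -6, u = 2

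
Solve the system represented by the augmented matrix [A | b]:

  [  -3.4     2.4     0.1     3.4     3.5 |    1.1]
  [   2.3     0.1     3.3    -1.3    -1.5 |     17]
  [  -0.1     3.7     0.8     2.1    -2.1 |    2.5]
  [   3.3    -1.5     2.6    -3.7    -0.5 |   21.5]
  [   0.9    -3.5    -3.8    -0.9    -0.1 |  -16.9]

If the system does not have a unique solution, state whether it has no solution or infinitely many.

Row-reduce the augmented matrix:
R1 ← R1 / (-17/5).
R2 ← R2 − 23/10·R1.
R3 ← R3 + 1/10·R1.
R4 ← R4 − 33/10·R1.
R5 ← R5 − 9/10·R1.
R2 ← R2 / (293/170).
R1 ← R1 + 12/17·R2.
R3 ← R3 − 617/170·R2.
R4 ← R4 − 141/170·R2.
R5 ← R5 + 487/170·R2.
R3 ← R3 / (-18443/2930).
R1 ← R1 − 791/586·R3.
R2 ← R2 − 1145/586·R3.
R4 ← R4 − 1577/1465·R3.
R5 ← R5 − 2672/1465·R3.
R4 ← R4 / (-82931/92215).
R1 ← R1 + 11308/18443·R4.
R2 ← R2 − 10095/18443·R4.
R3 ← R3 − 310/18443·R4.
R5 ← R5 − 30089/18443·R4.
R5 ← R5 / (1803213/414655).
R1 ← R1 + 457593/165862·R5.
R2 ← R2 − 28370/82931·R5.
R3 ← R3 − 55871/82931·R5.
R4 ← R4 + 330191/165862·R5.
Reading off the reduced rows gives x_1 = 5, x_2 = 3, x_3 = 3, x_4 = -1, x_5 = 4.

x_1 = 5, x_2 = 3, x_3 = 3, x_4 = -1, x_5 = 4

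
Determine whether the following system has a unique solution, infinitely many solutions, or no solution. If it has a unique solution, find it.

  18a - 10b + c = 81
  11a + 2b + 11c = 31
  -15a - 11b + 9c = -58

a = 4, b = -1, c = -1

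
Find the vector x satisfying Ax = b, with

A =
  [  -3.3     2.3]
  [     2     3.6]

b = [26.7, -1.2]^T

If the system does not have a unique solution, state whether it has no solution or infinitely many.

x_1 = -6, x_2 = 3

Row-reduce the augmented matrix:
R1 ← R1 / (-33/10).
R2 ← R2 − 2·R1.
R2 ← R2 / (824/165).
R1 ← R1 + 23/33·R2.
Reading off the reduced rows gives x_1 = -6, x_2 = 3.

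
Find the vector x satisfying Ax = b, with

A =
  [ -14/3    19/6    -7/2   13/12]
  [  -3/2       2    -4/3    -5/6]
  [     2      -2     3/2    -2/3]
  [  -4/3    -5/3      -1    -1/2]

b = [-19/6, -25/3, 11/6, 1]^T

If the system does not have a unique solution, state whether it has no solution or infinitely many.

Row-reduce:
R1 ← R1 / (-14/3).
R2 ← R2 + 3/2·R1.
R3 ← R3 − 2·R1.
R4 ← R4 + 4/3·R1.
R2 ← R2 / (55/56).
R1 ← R1 + 19/28·R2.
R3 ← R3 + 9/14·R2.
R4 ← R4 + 18/7·R2.
R3 ← R3 / (-3/22).
R1 ← R1 − 20/33·R3.
R2 ← R2 + 7/33·R3.
R4 ← R4 + 6/11·R3.
Rank is 3 with 4 unknowns, leaving x_4 free.

infinitely many solutions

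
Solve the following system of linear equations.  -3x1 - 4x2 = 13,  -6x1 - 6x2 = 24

Row-reduce the augmented matrix:
R1 ← R1 / (-3).
R2 ← R2 + 6·R1.
R2 ← R2 / (2).
R1 ← R1 − 4/3·R2.
Reading off the reduced rows gives x1 = -3, x2 = -1.

x1 = -3, x2 = -1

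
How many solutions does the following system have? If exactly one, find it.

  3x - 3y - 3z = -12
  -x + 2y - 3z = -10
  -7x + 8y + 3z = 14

Row-reduce:
R1 ← R1 / (3).
R2 ← R2 + 1·R1.
R3 ← R3 + 7·R1.
R1 ← R1 + 1·R2.
R3 ← R3 − 1·R2.
Rank is 2 with 3 unknowns, leaving z free.

infinitely many solutions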